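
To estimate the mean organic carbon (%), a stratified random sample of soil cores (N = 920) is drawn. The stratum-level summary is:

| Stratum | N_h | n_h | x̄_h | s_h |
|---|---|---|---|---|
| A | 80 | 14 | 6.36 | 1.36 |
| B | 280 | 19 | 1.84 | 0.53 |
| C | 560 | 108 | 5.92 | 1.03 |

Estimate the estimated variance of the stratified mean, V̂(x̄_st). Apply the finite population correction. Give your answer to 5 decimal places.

V̂(x̄_st) = Σ W_h² (1 − n_h/N_h) s_h²/n_h, with W_h = N_h/N and N = 920:
  stratum A: (80/920)²·(1 − 14/80)·1.36²/14 = 0.000824153
  stratum B: (280/920)²·(1 − 19/280)·0.53²/19 = 0.0012765
  stratum C: (560/920)²·(1 − 108/560)·1.03²/108 = 0.00293766
V̂(x̄_st) = 0.00503831

V̂(x̄_st) ≈ 0.00504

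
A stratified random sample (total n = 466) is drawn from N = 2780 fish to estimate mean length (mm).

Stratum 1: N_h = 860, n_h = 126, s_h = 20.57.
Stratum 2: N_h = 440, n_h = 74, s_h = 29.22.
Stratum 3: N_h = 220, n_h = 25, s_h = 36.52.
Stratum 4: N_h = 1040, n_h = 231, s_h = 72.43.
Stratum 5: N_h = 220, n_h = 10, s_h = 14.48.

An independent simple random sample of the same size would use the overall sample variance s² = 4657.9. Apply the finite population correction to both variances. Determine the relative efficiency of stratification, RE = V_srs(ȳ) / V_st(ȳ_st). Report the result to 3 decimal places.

V̂(ȳ_st) = Σ W_h² (1 − n_h/N_h) s_h²/n_h, with W_h = N_h/N and N = 2780:
  stratum 1: (860/2780)²·(1 − 126/860)·20.57²/126 = 0.274286
  stratum 2: (440/2780)²·(1 − 74/440)·29.22²/74 = 0.240421
  stratum 3: (220/2780)²·(1 − 25/220)·36.52²/25 = 0.296135
  stratum 4: (1040/2780)²·(1 − 231/1040)·72.43²/231 = 2.47239
  stratum 5: (220/2780)²·(1 − 10/220)·14.48²/10 = 0.12534
V_st = 3.40857
V_srs = (1 − 466/2780)·4657.9/466 = 8.31999
Relative efficiency = V_srs / V_st = 8.31999/3.40857 = 2.4409

RE ≈ 2.441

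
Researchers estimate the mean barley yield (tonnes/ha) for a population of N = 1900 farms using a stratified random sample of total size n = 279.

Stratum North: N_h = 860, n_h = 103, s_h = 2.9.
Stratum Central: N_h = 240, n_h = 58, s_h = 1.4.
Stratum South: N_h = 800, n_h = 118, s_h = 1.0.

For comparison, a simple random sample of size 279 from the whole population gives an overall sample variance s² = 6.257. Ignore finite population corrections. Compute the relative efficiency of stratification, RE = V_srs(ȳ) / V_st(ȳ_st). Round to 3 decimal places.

RE ≈ 1.195

V̂(ȳ_st) = Σ W_h² s_h²/n_h, with W_h = N_h/N and N = 1900:
  stratum North: (860/1900)²·2.9²/103 = 0.0167282
  stratum Central: (240/1900)²·1.4²/58 = 0.000539192
  stratum South: (800/1900)²·1.0²/118 = 0.00150242
V_st = 0.0187698
V_srs = s²/n = 6.257/279 = 0.0224265
Relative efficiency = V_srs / V_st = 0.0224265/0.0187698 = 1.1948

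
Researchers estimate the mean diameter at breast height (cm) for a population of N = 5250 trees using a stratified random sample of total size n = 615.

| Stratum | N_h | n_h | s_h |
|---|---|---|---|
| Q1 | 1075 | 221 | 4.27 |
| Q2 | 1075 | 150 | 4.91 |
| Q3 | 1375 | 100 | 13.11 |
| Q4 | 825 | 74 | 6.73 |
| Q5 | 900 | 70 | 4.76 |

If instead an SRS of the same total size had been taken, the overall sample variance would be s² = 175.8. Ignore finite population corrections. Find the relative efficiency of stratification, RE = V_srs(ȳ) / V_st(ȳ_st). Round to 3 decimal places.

RE ≈ 1.872

V̂(ȳ_st) = Σ W_h² s_h²/n_h, with W_h = N_h/N and N = 5250:
  stratum Q1: (1075/5250)²·4.27²/221 = 0.00345909
  stratum Q2: (1075/5250)²·4.91²/150 = 0.00673861
  stratum Q3: (1375/5250)²·13.11²/100 = 0.117894
  stratum Q4: (825/5250)²·6.73²/74 = 0.0151143
  stratum Q5: (900/5250)²·4.76²/70 = 0.00951223
V_st = 0.152718
V_srs = s²/n = 175.8/615 = 0.285854
Relative efficiency = V_srs / V_st = 0.285854/0.152718 = 1.8718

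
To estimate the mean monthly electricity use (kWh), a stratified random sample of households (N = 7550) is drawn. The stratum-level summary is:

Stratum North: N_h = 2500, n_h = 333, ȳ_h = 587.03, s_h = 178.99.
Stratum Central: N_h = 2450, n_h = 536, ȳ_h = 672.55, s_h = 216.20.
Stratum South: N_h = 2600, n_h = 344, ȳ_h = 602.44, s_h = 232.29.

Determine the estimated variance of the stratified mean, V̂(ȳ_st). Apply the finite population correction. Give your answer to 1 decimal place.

V̂(ȳ_st) = Σ W_h² (1 − n_h/N_h) s_h²/n_h, with W_h = N_h/N and N = 7550:
  stratum North: (2500/7550)²·(1 − 333/2500)·178.99²/333 = 9.14362
  stratum Central: (2450/7550)²·(1 − 536/2450)·216.20²/536 = 7.17399
  stratum South: (2600/7550)²·(1 − 344/2600)·232.29²/344 = 16.1407
V̂(ȳ_st) = 32.4583

V̂(ȳ_st) ≈ 32.5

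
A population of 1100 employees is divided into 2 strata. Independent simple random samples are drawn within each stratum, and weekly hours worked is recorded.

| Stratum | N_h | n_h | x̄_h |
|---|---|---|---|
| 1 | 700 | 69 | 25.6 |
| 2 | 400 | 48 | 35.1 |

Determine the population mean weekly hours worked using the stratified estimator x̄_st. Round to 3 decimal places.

x̄_st ≈ 29.055

N = Σ N_h = 1100. Stratum weights W_h = N_h/N.
x̄_st = (700·25.6 + 400·35.1) / 1100 = 29.05455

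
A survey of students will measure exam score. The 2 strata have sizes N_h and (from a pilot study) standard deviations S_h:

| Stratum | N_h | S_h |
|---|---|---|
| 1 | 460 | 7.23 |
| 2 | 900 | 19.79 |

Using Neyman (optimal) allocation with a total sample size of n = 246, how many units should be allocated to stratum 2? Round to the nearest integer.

Neyman allocation: n_h = n · N_h S_h / Σ N_i S_i, with n = 246.
  stratum 1: N_h·S_h = 460·7.23 = 3325.80
  stratum 2: N_h·S_h = 900·19.79 = 17811.00
Σ N_h S_h = 21136.80
n for stratum 2 = 246·17811.00/21136.80 = 207.293 → 207

207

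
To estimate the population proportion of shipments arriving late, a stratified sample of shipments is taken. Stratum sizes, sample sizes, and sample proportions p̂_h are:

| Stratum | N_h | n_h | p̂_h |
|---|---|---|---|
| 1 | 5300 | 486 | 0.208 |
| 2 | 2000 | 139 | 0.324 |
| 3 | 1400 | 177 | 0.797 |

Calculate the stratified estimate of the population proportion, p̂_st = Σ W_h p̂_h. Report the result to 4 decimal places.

p̂_st ≈ 0.3294

N = 8700; stratum weights W_h = N_h/N.
p̂_st = Σ W_h p̂_h = (5300·0.208 + 2000·0.324 + 1400·0.797)/8700 = 0.32945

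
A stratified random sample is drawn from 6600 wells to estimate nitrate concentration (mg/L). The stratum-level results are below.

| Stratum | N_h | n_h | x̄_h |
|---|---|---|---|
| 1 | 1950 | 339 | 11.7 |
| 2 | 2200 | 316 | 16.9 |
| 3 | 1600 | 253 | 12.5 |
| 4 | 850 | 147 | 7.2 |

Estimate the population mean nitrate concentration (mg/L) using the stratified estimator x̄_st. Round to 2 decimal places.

x̄_st ≈ 13.05

N = Σ N_h = 6600. Stratum weights W_h = N_h/N.
x̄_st = (1950·11.7 + 2200·16.9 + 1600·12.5 + 850·7.2) / 6600 = 13.0477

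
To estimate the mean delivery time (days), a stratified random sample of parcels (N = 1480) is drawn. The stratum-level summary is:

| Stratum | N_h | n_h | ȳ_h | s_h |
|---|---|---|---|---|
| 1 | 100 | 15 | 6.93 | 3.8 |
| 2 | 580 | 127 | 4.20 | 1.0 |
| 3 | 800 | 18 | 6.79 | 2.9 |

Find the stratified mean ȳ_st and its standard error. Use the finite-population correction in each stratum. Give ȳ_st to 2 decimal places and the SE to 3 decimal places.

ȳ_st ≈ 5.78, SE ≈ 0.372

ȳ_st = Σ W_h ȳ_h = (100·6.93 + 580·4.20 + 800·6.79)/1480 = 5.78446
V̂(ȳ_st) = Σ W_h² (1 − n_h/N_h) s_h²/n_h, with W_h = N_h/N and N = 1480:
  stratum 1: (100/1480)²·(1 − 15/100)·3.8²/15 = 0.0037357
  stratum 2: (580/1480)²·(1 − 127/580)·1.0²/127 = 0.000944494
  stratum 3: (800/1480)²·(1 − 18/800)·2.9²/18 = 0.133443
V̂(ȳ_st) = 0.138123
SE(ȳ_st) = √0.138123 = 0.37165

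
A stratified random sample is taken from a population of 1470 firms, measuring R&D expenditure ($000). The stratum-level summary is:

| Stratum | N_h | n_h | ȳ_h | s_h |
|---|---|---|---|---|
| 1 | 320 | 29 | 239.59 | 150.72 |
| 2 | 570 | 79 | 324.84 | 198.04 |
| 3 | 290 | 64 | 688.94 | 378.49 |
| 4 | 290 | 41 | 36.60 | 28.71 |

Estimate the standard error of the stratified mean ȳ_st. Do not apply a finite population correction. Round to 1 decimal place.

SE(ȳ_st) ≈ 14.1

V̂(ȳ_st) = Σ W_h² s_h²/n_h, with W_h = N_h/N and N = 1470:
  stratum 1: (320/1470)²·150.72²/29 = 37.1201
  stratum 2: (570/1470)²·198.04²/79 = 74.6438
  stratum 3: (290/1470)²·378.49²/64 = 87.1144
  stratum 4: (290/1470)²·28.71²/41 = 0.782427
V̂(ȳ_st) = 199.661
SE(ȳ_st) = √199.661 = 14.1301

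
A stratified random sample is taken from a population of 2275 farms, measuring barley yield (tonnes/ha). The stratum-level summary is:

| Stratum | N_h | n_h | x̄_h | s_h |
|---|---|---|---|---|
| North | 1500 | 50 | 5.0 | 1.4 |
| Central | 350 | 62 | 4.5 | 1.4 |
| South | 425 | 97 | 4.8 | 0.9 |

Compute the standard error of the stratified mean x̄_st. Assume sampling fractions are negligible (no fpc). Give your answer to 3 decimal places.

V̂(x̄_st) = Σ W_h² s_h²/n_h, with W_h = N_h/N and N = 2275:
  stratum North: (1500/2275)²·1.4²/50 = 0.0170414
  stratum Central: (350/2275)²·1.4²/62 = 0.000748234
  stratum South: (425/2275)²·0.9²/97 = 0.000291426
V̂(x̄_st) = 0.0180811
SE(x̄_st) = √0.0180811 = 0.134466

SE(x̄_st) ≈ 0.134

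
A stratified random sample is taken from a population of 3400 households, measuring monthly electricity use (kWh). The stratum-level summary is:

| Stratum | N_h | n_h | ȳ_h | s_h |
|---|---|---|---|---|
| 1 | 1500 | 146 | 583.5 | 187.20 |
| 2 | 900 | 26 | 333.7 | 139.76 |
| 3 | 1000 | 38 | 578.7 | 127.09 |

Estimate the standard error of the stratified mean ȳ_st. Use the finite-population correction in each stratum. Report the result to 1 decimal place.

V̂(ȳ_st) = Σ W_h² (1 − n_h/N_h) s_h²/n_h, with W_h = N_h/N and N = 3400:
  stratum 1: (1500/3400)²·(1 − 146/1500)·187.20²/146 = 42.1707
  stratum 2: (900/3400)²·(1 − 26/900)·139.76²/26 = 51.1197
  stratum 3: (1000/3400)²·(1 − 38/1000)·127.09²/38 = 35.3717
V̂(ȳ_st) = 128.662
SE(ȳ_st) = √128.662 = 11.3429

SE(ȳ_st) ≈ 11.3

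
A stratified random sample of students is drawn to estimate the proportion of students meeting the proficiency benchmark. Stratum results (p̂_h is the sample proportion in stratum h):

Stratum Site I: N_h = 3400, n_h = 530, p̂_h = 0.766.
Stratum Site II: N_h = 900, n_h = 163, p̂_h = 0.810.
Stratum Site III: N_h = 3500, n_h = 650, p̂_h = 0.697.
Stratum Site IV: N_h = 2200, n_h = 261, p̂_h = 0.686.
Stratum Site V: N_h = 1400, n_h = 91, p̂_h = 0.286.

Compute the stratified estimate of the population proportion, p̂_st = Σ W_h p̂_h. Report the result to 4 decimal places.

p̂_st ≈ 0.6739

N = 11400; stratum weights W_h = N_h/N.
p̂_st = Σ W_h p̂_h = (3400·0.766 + 900·0.810 + 3500·0.697 + 2200·0.686 + 1400·0.286)/11400 = 0.67390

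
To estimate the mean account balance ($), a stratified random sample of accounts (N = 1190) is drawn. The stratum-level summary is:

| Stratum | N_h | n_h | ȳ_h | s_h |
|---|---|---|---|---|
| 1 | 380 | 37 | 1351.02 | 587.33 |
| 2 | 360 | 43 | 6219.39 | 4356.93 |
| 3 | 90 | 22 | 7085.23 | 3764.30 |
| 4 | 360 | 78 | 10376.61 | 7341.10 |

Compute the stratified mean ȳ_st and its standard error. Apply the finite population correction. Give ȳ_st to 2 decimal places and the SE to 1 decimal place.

ȳ_st = Σ W_h ȳ_h = (380·1351.02 + 360·6219.39 + 90·7085.23 + 360·10376.61)/1190 = 5987.91454
V̂(ȳ_st) = Σ W_h² (1 − n_h/N_h) s_h²/n_h, with W_h = N_h/N and N = 1190:
  stratum 1: (380/1190)²·(1 − 37/380)·587.33²/37 = 858.117
  stratum 2: (360/1190)²·(1 − 43/360)·4356.93²/43 = 35576.3
  stratum 3: (90/1190)²·(1 − 22/90)·3764.30²/22 = 2783.58
  stratum 4: (360/1190)²·(1 − 78/360)·7341.10²/78 = 49531.9
V̂(ȳ_st) = 88749.9
SE(ȳ_st) = √88749.9 = 297.909

ȳ_st ≈ 5987.91, SE ≈ 297.9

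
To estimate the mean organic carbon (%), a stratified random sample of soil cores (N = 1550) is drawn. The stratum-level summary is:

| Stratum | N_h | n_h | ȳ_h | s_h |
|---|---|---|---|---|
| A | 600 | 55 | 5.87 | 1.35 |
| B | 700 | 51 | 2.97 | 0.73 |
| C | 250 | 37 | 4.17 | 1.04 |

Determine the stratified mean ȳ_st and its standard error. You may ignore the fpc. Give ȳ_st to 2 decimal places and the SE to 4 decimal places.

ȳ_st = Σ W_h ȳ_h = (600·5.87 + 700·2.97 + 250·4.17)/1550 = 4.28613
V̂(ȳ_st) = Σ W_h² s_h²/n_h, with W_h = N_h/N and N = 1550:
  stratum A: (600/1550)²·1.35²/55 = 0.00496528
  stratum B: (700/1550)²·0.73²/51 = 0.00213112
  stratum C: (250/1550)²·1.04²/37 = 0.000760469
V̂(ȳ_st) = 0.00785687
SE(ȳ_st) = √0.00785687 = 0.088639

ȳ_st ≈ 4.29, SE ≈ 0.0886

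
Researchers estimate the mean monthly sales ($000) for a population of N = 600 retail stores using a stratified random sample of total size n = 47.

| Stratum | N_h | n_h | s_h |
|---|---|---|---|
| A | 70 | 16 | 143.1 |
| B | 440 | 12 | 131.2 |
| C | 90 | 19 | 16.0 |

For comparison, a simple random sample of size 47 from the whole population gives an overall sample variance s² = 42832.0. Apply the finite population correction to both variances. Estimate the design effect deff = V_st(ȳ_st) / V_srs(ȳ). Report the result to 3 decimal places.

V̂(ȳ_st) = Σ W_h² (1 − n_h/N_h) s_h²/n_h, with W_h = N_h/N and N = 600:
  stratum A: (70/600)²·(1 − 16/70)·143.1²/16 = 13.4384
  stratum B: (440/600)²·(1 − 12/440)·131.2²/12 = 750.378
  stratum C: (90/600)²·(1 − 19/90)·16.0²/19 = 0.239158
V_st = 764.056
V_srs = (1 − 47/600)·42832.0/47 = 839.932
deff = V_st / V_srs = 764.056/839.932 = 0.9097

deff ≈ 0.910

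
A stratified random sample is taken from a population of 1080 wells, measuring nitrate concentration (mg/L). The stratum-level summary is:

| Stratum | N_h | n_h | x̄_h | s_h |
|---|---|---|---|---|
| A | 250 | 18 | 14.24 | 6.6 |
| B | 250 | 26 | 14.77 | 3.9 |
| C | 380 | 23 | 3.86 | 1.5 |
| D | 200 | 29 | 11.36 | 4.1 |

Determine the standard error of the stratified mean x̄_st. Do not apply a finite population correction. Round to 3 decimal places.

SE(x̄_st) ≈ 0.439

V̂(x̄_st) = Σ W_h² s_h²/n_h, with W_h = N_h/N and N = 1080:
  stratum A: (250/1080)²·6.6²/18 = 0.129672
  stratum B: (250/1080)²·3.9²/26 = 0.0313465
  stratum C: (380/1080)²·1.5²/23 = 0.0121108
  stratum D: (200/1080)²·4.1²/29 = 0.0198784
V̂(x̄_st) = 0.193008
SE(x̄_st) = √0.193008 = 0.439327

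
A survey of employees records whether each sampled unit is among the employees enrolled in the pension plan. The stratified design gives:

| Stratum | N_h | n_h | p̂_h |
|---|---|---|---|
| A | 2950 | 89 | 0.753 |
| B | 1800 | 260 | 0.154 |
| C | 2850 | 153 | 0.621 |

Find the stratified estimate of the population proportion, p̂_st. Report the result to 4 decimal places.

N = 7600; stratum weights W_h = N_h/N.
p̂_st = Σ W_h p̂_h = (2950·0.753 + 1800·0.154 + 2850·0.621)/7600 = 0.56163

p̂_st ≈ 0.5616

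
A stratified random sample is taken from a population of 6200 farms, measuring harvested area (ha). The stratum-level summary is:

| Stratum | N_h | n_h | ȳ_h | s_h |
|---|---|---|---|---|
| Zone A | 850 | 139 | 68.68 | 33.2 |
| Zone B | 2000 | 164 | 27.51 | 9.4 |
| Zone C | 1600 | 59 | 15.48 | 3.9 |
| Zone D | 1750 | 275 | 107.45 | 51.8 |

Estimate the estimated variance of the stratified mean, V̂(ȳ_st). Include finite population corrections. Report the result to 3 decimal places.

V̂(ȳ_st) = Σ W_h² (1 − n_h/N_h) s_h²/n_h, with W_h = N_h/N and N = 6200:
  stratum Zone A: (850/6200)²·(1 − 139/850)·33.2²/139 = 0.124671
  stratum Zone B: (2000/6200)²·(1 − 164/2000)·9.4²/164 = 0.0514673
  stratum Zone C: (1600/6200)²·(1 − 59/1600)·3.9²/59 = 0.0165355
  stratum Zone D: (1750/6200)²·(1 − 275/1750)·51.8²/275 = 0.655199
V̂(ȳ_st) = 0.847873

V̂(ȳ_st) ≈ 0.848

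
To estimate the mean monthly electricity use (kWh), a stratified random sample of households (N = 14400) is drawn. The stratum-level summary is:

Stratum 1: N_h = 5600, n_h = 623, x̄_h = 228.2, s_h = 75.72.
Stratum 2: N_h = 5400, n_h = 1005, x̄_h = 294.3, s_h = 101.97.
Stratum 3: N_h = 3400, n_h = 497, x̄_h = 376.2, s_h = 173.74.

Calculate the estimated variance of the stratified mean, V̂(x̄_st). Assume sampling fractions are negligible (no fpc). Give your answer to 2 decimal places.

V̂(x̄_st) = Σ W_h² s_h²/n_h, with W_h = N_h/N and N = 14400:
  stratum 1: (5600/14400)²·75.72²/623 = 1.39182
  stratum 2: (5400/14400)²·101.97²/1005 = 1.45493
  stratum 3: (3400/14400)²·173.74²/497 = 3.38592
V̂(x̄_st) = 6.23267

V̂(x̄_st) ≈ 6.23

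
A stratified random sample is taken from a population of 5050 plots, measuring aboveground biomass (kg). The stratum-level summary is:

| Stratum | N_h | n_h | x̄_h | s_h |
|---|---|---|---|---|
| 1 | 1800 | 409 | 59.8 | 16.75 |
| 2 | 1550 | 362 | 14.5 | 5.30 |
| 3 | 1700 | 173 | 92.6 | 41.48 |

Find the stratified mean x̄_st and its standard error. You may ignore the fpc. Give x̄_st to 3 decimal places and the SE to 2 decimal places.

x̄_st ≈ 56.938, SE ≈ 1.11

x̄_st = Σ W_h x̄_h = (1800·59.8 + 1550·14.5 + 1700·92.6)/5050 = 56.93762
V̂(x̄_st) = Σ W_h² s_h²/n_h, with W_h = N_h/N and N = 5050:
  stratum 1: (1800/5050)²·16.75²/409 = 0.0871502
  stratum 2: (1550/5050)²·5.30²/362 = 0.00731011
  stratum 3: (1700/5050)²·41.48²/173 = 1.12706
V̂(x̄_st) = 1.22152
SE(x̄_st) = √1.22152 = 1.10522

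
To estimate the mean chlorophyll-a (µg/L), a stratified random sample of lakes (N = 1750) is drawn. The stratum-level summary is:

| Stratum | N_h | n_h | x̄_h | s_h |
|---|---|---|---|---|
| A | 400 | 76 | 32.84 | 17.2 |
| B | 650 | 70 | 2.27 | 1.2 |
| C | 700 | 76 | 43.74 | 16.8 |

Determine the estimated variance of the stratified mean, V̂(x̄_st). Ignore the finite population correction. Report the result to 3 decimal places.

V̂(x̄_st) ≈ 0.800

V̂(x̄_st) = Σ W_h² s_h²/n_h, with W_h = N_h/N and N = 1750:
  stratum A: (400/1750)²·17.2²/76 = 0.20337
  stratum B: (650/1750)²·1.2²/70 = 0.00283802
  stratum C: (700/1750)²·16.8²/76 = 0.594189
V̂(x̄_st) = 0.800398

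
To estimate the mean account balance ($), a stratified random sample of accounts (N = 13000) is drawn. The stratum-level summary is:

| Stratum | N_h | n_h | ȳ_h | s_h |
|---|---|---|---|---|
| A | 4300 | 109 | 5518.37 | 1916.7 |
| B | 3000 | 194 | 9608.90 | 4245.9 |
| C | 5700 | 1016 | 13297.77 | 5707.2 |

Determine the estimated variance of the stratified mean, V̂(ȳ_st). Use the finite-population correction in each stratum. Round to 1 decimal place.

V̂(ȳ_st) ≈ 13287.5

V̂(ȳ_st) = Σ W_h² (1 − n_h/N_h) s_h²/n_h, with W_h = N_h/N and N = 13000:
  stratum A: (4300/13000)²·(1 − 109/4300)·1916.7²/109 = 3594.03
  stratum B: (3000/13000)²·(1 − 194/3000)·4245.9²/194 = 4628.71
  stratum C: (5700/13000)²·(1 − 1016/5700)·5707.2²/1016 = 5064.74
V̂(ȳ_st) = 13287.5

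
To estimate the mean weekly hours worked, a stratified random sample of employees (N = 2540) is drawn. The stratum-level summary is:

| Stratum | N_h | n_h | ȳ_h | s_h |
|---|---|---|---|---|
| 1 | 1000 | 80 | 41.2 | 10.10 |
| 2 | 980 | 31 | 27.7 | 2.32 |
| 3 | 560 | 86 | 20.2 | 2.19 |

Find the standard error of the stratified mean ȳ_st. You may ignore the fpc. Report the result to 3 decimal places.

V̂(ȳ_st) = Σ W_h² s_h²/n_h, with W_h = N_h/N and N = 2540:
  stratum 1: (1000/2540)²·10.10²/80 = 0.197645
  stratum 2: (980/2540)²·2.32²/31 = 0.0258463
  stratum 3: (560/2540)²·2.19²/86 = 0.00271081
V̂(ȳ_st) = 0.226202
SE(ȳ_st) = √0.226202 = 0.475607

SE(ȳ_st) ≈ 0.476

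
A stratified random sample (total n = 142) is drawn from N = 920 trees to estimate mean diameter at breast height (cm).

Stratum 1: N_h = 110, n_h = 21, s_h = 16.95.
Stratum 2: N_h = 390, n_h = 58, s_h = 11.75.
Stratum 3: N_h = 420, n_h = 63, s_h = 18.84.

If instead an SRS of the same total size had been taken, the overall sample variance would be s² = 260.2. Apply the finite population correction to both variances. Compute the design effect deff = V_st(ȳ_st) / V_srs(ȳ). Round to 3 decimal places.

V̂(ȳ_st) = Σ W_h² (1 − n_h/N_h) s_h²/n_h, with W_h = N_h/N and N = 920:
  stratum 1: (110/920)²·(1 − 21/110)·16.95²/21 = 0.158244
  stratum 2: (390/920)²·(1 − 58/390)·11.75²/58 = 0.364145
  stratum 3: (420/920)²·(1 − 63/420)·18.84²/63 = 0.998075
V_st = 1.52046
V_srs = (1 − 142/920)·260.2/142 = 1.54957
deff = V_st / V_srs = 1.52046/1.54957 = 0.9812

deff ≈ 0.981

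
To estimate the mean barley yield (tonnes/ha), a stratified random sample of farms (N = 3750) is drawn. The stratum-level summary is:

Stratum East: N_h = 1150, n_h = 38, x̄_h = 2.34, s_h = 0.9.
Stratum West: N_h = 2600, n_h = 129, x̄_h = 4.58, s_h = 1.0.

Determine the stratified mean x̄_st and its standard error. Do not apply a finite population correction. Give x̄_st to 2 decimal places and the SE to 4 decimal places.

x̄_st = Σ W_h x̄_h = (1150·2.34 + 2600·4.58)/3750 = 3.89307
V̂(x̄_st) = Σ W_h² s_h²/n_h, with W_h = N_h/N and N = 3750:
  stratum East: (1150/3750)²·0.9²/38 = 0.00200463
  stratum West: (2600/3750)²·1.0²/129 = 0.00372644
V̂(x̄_st) = 0.00573107
SE(x̄_st) = √0.00573107 = 0.0757039

x̄_st ≈ 3.89, SE ≈ 0.0757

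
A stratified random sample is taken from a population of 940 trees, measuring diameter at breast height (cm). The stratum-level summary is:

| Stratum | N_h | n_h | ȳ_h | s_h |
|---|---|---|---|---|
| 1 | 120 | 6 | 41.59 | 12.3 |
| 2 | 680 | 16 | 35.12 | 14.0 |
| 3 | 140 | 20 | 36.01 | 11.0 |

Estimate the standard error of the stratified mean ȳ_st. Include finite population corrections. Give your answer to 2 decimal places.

SE(ȳ_st) ≈ 2.60

V̂(ȳ_st) = Σ W_h² (1 − n_h/N_h) s_h²/n_h, with W_h = N_h/N and N = 940:
  stratum 1: (120/940)²·(1 − 6/120)·12.3²/6 = 0.390382
  stratum 2: (680/940)²·(1 − 16/680)·14.0²/16 = 6.25976
  stratum 3: (140/940)²·(1 − 20/140)·11.0²/20 = 0.115029
V̂(ȳ_st) = 6.76517
SE(ȳ_st) = √6.76517 = 2.60099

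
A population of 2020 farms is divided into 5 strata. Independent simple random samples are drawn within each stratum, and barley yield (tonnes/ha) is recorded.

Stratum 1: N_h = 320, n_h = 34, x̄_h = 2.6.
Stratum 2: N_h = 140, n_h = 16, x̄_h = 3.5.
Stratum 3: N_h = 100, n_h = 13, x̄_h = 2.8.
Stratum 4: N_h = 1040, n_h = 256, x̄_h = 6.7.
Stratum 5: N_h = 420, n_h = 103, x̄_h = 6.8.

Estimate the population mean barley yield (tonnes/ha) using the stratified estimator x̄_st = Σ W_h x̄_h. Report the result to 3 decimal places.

N = Σ N_h = 2020. Stratum weights W_h = N_h/N.
x̄_st = (320·2.6 + 140·3.5 + 100·2.8 + 1040·6.7 + 420·6.8) / 2020 = 5.65644

x̄_st ≈ 5.656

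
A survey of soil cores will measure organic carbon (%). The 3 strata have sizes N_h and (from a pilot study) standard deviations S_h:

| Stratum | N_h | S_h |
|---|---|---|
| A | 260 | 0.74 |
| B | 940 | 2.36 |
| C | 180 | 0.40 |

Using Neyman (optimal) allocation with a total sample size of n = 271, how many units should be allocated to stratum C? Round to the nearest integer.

8

Neyman allocation: n_h = n · N_h S_h / Σ N_i S_i, with n = 271.
  stratum A: N_h·S_h = 260·0.74 = 192.40
  stratum B: N_h·S_h = 940·2.36 = 2218.40
  stratum C: N_h·S_h = 180·0.40 = 72.00
Σ N_h S_h = 2482.80
n for stratum C = 271·72.00/2482.80 = 7.859 → 8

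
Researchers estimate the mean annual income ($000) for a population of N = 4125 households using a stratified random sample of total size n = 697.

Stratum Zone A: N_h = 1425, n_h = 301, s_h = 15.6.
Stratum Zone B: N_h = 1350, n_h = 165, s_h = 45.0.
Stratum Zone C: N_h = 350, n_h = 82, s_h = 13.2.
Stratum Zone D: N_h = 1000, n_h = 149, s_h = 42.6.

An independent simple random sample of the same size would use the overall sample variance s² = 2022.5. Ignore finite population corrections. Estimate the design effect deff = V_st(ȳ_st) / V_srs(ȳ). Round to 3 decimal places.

deff ≈ 0.738

V̂(ȳ_st) = Σ W_h² s_h²/n_h, with W_h = N_h/N and N = 4125:
  stratum Zone A: (1425/4125)²·15.6²/301 = 0.096486
  stratum Zone B: (1350/4125)²·45.0²/165 = 1.3145
  stratum Zone C: (350/4125)²·13.2²/82 = 0.0152976
  stratum Zone D: (1000/4125)²·42.6²/149 = 0.715789
V_st = 2.14207
V_srs = s²/n = 2022.5/697 = 2.90172
deff = V_st / V_srs = 2.14207/2.90172 = 0.7382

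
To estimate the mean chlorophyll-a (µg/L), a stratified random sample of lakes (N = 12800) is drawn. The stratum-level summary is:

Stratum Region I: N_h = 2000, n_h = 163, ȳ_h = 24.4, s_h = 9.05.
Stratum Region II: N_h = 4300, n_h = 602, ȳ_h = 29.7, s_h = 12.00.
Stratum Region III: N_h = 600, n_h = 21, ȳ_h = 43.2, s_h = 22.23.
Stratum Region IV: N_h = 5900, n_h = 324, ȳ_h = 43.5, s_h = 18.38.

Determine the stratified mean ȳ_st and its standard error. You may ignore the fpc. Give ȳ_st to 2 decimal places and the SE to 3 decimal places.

ȳ_st = Σ W_h ȳ_h = (2000·24.4 + 4300·29.7 + 600·43.2 + 5900·43.5)/12800 = 35.86563
V̂(ȳ_st) = Σ W_h² s_h²/n_h, with W_h = N_h/N and N = 12800:
  stratum Region I: (2000/12800)²·9.05²/163 = 0.0122673
  stratum Region II: (4300/12800)²·12.00²/602 = 0.026995
  stratum Region III: (600/12800)²·22.23²/21 = 0.0517061
  stratum Region IV: (5900/12800)²·18.38²/324 = 0.221529
V̂(ȳ_st) = 0.312497
SE(ȳ_st) = √0.312497 = 0.559014

ȳ_st ≈ 35.87, SE ≈ 0.559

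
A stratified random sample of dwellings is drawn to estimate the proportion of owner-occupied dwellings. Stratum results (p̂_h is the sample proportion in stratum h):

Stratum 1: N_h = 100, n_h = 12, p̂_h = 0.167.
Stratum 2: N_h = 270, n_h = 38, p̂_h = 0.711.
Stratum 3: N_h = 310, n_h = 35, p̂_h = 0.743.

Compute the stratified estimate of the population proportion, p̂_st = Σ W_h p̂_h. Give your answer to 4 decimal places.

N = 680; stratum weights W_h = N_h/N.
p̂_st = Σ W_h p̂_h = (100·0.167 + 270·0.711 + 310·0.743)/680 = 0.64559

p̂_st ≈ 0.6456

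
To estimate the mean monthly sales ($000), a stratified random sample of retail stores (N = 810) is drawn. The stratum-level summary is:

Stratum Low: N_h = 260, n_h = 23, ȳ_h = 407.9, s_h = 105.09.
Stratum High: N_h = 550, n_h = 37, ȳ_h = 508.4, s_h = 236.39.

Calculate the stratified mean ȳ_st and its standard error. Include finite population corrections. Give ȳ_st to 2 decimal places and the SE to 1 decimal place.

ȳ_st = Σ W_h ȳ_h = (260·407.9 + 550·508.4)/810 = 476.14074
V̂(ȳ_st) = Σ W_h² (1 − n_h/N_h) s_h²/n_h, with W_h = N_h/N and N = 810:
  stratum Low: (260/810)²·(1 − 23/260)·105.09²/23 = 45.0969
  stratum High: (550/810)²·(1 − 37/550)·236.39²/37 = 649.481
V̂(ȳ_st) = 694.578
SE(ȳ_st) = √694.578 = 26.3548

ȳ_st ≈ 476.14, SE ≈ 26.4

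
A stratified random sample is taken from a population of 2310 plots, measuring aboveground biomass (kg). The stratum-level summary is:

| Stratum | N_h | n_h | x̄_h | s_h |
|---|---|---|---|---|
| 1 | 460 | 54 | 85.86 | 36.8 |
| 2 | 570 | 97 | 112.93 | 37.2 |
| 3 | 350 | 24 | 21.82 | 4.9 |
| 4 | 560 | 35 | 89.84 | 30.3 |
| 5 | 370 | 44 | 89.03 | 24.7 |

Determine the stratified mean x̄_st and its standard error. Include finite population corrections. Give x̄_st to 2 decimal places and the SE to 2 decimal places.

x̄_st = Σ W_h x̄_h = (460·85.86 + 570·112.93 + 350·21.82 + 560·89.84 + 370·89.03)/2310 = 84.30918
V̂(x̄_st) = Σ W_h² (1 − n_h/N_h) s_h²/n_h, with W_h = N_h/N and N = 2310:
  stratum 1: (460/2310)²·(1 − 54/460)·36.8²/54 = 0.877732
  stratum 2: (570/2310)²·(1 − 97/570)·37.2²/97 = 0.720819
  stratum 3: (350/2310)²·(1 − 24/350)·4.9²/24 = 0.0213916
  stratum 4: (560/2310)²·(1 − 35/560)·30.3²/35 = 1.44524
  stratum 5: (370/2310)²·(1 − 44/370)·24.7²/44 = 0.313427
V̂(x̄_st) = 3.37861
SE(x̄_st) = √3.37861 = 1.8381

x̄_st ≈ 84.31, SE ≈ 1.84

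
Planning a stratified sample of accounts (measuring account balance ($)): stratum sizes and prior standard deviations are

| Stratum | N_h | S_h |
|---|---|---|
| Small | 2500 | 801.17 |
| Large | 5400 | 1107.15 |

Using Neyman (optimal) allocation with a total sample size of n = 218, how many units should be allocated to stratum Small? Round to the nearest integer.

55

Neyman allocation: n_h = n · N_h S_h / Σ N_i S_i, with n = 218.
  stratum Small: N_h·S_h = 2500·801.17 = 2002925.00
  stratum Large: N_h·S_h = 5400·1107.15 = 5978610.00
Σ N_h S_h = 7981535.00
n for stratum Small = 218·2002925.00/7981535.00 = 54.706 → 55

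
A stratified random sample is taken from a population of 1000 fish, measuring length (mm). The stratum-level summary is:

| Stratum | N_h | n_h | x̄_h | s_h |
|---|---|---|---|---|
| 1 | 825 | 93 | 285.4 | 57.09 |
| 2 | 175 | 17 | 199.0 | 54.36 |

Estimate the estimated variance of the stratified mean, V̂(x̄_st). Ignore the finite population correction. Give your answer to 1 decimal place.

V̂(x̄_st) ≈ 29.2

V̂(x̄_st) = Σ W_h² s_h²/n_h, with W_h = N_h/N and N = 1000:
  stratum 1: (825/1000)²·57.09²/93 = 23.8531
  stratum 2: (175/1000)²·54.36²/17 = 5.32336
V̂(x̄_st) = 29.1765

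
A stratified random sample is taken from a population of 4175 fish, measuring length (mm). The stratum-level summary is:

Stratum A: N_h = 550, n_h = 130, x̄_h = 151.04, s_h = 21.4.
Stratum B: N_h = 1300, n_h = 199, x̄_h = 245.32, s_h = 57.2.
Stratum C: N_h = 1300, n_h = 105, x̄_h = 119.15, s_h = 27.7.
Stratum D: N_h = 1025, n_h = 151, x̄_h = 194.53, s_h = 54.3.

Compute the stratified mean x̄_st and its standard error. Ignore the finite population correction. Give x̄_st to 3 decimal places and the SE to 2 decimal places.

x̄_st = Σ W_h x̄_h = (550·151.04 + 1300·245.32 + 1300·119.15 + 1025·194.53)/4175 = 181.14401
V̂(x̄_st) = Σ W_h² s_h²/n_h, with W_h = N_h/N and N = 4175:
  stratum A: (550/4175)²·21.4²/130 = 0.0611359
  stratum B: (1300/4175)²·57.2²/199 = 1.59409
  stratum C: (1300/4175)²·27.7²/105 = 0.708507
  stratum D: (1025/4175)²·54.3²/151 = 1.17695
V̂(x̄_st) = 3.54068
SE(x̄_st) = √3.54068 = 1.88167

x̄_st ≈ 181.144, SE ≈ 1.88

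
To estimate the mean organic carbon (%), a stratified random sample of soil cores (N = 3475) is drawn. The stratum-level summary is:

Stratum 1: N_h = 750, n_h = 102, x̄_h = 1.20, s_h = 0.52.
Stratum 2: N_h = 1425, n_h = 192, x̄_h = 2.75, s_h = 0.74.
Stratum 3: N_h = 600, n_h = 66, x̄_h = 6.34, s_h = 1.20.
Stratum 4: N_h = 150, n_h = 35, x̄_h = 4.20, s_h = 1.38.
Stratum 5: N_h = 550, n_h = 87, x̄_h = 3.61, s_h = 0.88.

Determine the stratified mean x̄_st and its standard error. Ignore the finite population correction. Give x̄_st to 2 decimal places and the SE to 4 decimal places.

x̄_st = Σ W_h x̄_h = (750·1.20 + 1425·2.75 + 600·6.34 + 150·4.20 + 550·3.61)/3475 = 3.23403
V̂(x̄_st) = Σ W_h² s_h²/n_h, with W_h = N_h/N and N = 3475:
  stratum 1: (750/3475)²·0.52²/102 = 0.000123486
  stratum 2: (1425/3475)²·0.74²/192 = 0.000479603
  stratum 3: (600/3475)²·1.20²/66 = 0.000650446
  stratum 4: (150/3475)²·1.38²/35 = 0.000101383
  stratum 5: (550/3475)²·0.88²/87 = 0.000222978
V̂(x̄_st) = 0.0015779
SE(x̄_st) = √0.0015779 = 0.0397227

x̄_st ≈ 3.23, SE ≈ 0.0397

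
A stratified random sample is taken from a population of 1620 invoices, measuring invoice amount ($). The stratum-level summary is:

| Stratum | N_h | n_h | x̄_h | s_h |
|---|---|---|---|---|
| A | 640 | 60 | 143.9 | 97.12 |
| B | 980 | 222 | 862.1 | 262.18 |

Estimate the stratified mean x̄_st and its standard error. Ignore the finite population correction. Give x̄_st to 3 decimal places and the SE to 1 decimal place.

x̄_st = Σ W_h x̄_h = (640·143.9 + 980·862.1)/1620 = 578.36667
V̂(x̄_st) = Σ W_h² s_h²/n_h, with W_h = N_h/N and N = 1620:
  stratum A: (640/1620)²·97.12²/60 = 24.5356
  stratum B: (980/1620)²·262.18²/222 = 113.31
V̂(x̄_st) = 137.846
SE(x̄_st) = √137.846 = 11.7408

x̄_st ≈ 578.367, SE ≈ 11.7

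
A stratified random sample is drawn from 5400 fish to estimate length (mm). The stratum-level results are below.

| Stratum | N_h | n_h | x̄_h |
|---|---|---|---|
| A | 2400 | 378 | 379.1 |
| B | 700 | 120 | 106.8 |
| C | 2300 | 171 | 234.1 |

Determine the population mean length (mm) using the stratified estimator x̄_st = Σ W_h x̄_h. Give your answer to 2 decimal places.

N = Σ N_h = 5400. Stratum weights W_h = N_h/N.
x̄_st = (2400·379.1 + 700·106.8 + 2300·234.1) / 5400 = 282.0426

x̄_st ≈ 282.04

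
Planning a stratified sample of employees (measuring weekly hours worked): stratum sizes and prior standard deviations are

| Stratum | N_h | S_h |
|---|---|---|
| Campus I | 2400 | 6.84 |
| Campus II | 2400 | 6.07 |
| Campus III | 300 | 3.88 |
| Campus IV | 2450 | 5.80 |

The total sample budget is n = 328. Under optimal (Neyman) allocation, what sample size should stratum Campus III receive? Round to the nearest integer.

Neyman allocation: n_h = n · N_h S_h / Σ N_i S_i, with n = 328.
  stratum Campus I: N_h·S_h = 2400·6.84 = 16416.00
  stratum Campus II: N_h·S_h = 2400·6.07 = 14568.00
  stratum Campus III: N_h·S_h = 300·3.88 = 1164.00
  stratum Campus IV: N_h·S_h = 2450·5.80 = 14210.00
Σ N_h S_h = 46358.00
n for stratum Campus III = 328·1164.00/46358.00 = 8.236 → 8

8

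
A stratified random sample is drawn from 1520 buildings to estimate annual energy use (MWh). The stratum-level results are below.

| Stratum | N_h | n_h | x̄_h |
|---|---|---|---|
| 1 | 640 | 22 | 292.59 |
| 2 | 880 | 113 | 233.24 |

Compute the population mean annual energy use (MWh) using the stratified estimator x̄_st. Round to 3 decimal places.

N = Σ N_h = 1520. Stratum weights W_h = N_h/N.
x̄_st = (640·292.59 + 880·233.24) / 1520 = 258.22947

x̄_st ≈ 258.229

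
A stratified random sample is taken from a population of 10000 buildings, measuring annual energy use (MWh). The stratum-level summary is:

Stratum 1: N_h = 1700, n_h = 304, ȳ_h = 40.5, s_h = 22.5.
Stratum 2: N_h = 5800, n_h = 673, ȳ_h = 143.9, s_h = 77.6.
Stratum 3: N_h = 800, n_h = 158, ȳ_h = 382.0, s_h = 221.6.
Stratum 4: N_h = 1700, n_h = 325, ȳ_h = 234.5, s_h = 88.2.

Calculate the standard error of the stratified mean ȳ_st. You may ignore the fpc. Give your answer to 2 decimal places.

SE(ȳ_st) ≈ 2.40

V̂(ȳ_st) = Σ W_h² s_h²/n_h, with W_h = N_h/N and N = 10000:
  stratum 1: (1700/10000)²·22.5²/304 = 0.0481271
  stratum 2: (5800/10000)²·77.6²/673 = 3.00999
  stratum 3: (800/10000)²·221.6²/158 = 1.98913
  stratum 4: (1700/10000)²·88.2²/325 = 0.691754
V̂(ȳ_st) = 5.73899
SE(ȳ_st) = √5.73899 = 2.39562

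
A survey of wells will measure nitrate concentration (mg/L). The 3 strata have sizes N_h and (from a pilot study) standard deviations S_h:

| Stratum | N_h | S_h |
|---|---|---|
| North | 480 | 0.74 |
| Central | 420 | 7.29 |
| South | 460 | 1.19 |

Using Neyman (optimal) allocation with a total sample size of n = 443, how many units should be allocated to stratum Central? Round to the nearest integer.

Neyman allocation: n_h = n · N_h S_h / Σ N_i S_i, with n = 443.
  stratum North: N_h·S_h = 480·0.74 = 355.20
  stratum Central: N_h·S_h = 420·7.29 = 3061.80
  stratum South: N_h·S_h = 460·1.19 = 547.40
Σ N_h S_h = 3964.40
n for stratum Central = 443·3061.80/3964.40 = 342.139 → 342

342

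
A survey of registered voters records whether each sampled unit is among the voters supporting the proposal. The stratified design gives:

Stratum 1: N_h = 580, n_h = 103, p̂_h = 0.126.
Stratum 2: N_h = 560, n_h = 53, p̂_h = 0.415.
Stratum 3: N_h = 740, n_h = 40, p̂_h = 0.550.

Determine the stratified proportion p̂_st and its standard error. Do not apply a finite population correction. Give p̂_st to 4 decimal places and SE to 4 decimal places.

p̂_st ≈ 0.3790, SE ≈ 0.0387

N = 1880; stratum weights W_h = N_h/N.
p̂_st = Σ W_h p̂_h = (580·0.126 + 560·0.415 + 740·0.550)/1880 = 0.37898
V̂(p̂_st) = Σ W_h² p̂_h(1−p̂_h)/(n_h−1):
  stratum 1: (580/1880)²·0.126·0.874/102 = 0.00010276
  stratum 2: (560/1880)²·0.415·0.585/52 = 0.000414249
  stratum 3: (740/1880)²·0.550·0.450/39 = 0.000983237
V̂(p̂_st) = 0.00150025; SE = √V̂ = 0.038733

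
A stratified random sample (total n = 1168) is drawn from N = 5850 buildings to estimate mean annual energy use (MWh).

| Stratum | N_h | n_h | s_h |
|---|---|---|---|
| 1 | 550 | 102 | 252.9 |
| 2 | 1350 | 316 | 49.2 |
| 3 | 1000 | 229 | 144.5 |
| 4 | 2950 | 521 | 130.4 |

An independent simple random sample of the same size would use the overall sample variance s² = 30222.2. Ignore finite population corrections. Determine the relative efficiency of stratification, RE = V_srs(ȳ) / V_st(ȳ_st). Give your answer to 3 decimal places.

V̂(ȳ_st) = Σ W_h² s_h²/n_h, with W_h = N_h/N and N = 5850:
  stratum 1: (550/5850)²·252.9²/102 = 5.54257
  stratum 2: (1350/5850)²·49.2²/316 = 0.407942
  stratum 3: (1000/5850)²·144.5²/229 = 2.66433
  stratum 4: (2950/5850)²·130.4²/521 = 8.29946
V_st = 16.9143
V_srs = s²/n = 30222.2/1168 = 25.8752
Relative efficiency = V_srs / V_st = 25.8752/16.9143 = 1.5298

RE ≈ 1.530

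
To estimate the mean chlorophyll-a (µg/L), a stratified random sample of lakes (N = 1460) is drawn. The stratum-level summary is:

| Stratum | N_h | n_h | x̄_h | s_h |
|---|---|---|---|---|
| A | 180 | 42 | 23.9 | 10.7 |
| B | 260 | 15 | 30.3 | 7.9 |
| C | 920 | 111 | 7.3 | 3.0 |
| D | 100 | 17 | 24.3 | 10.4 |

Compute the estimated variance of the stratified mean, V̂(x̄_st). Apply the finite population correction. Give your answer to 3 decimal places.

V̂(x̄_st) ≈ 0.209

V̂(x̄_st) = Σ W_h² (1 − n_h/N_h) s_h²/n_h, with W_h = N_h/N and N = 1460:
  stratum A: (180/1460)²·(1 − 42/180)·10.7²/42 = 0.0317661
  stratum B: (260/1460)²·(1 − 15/260)·7.9²/15 = 0.124336
  stratum C: (920/1460)²·(1 − 111/920)·3.0²/111 = 0.0283107
  stratum D: (100/1460)²·(1 − 17/100)·10.4²/17 = 0.0247737
V̂(x̄_st) = 0.209186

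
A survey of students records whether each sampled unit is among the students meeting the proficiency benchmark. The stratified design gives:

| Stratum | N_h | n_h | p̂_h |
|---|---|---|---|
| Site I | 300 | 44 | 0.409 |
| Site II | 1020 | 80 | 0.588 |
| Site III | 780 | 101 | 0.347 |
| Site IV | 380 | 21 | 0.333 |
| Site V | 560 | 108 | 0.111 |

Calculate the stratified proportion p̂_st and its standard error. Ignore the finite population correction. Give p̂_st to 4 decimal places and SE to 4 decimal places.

N = 3040; stratum weights W_h = N_h/N.
p̂_st = Σ W_h p̂_h = (300·0.409 + 1020·0.588 + 780·0.347 + 380·0.333 + 560·0.111)/3040 = 0.38876
V̂(p̂_st) = Σ W_h² p̂_h(1−p̂_h)/(n_h−1):
  stratum Site I: (300/3040)²·0.409·0.591/43 = 5.47441e-05
  stratum Site II: (1020/3040)²·0.588·0.412/79 = 0.000345224
  stratum Site III: (780/3040)²·0.347·0.653/100 = 0.000149171
  stratum Site IV: (380/3040)²·0.333·0.667/20 = 0.000173524
  stratum Site V: (560/3040)²·0.111·0.889/107 = 3.12946e-05
V̂(p̂_st) = 0.000753958; SE = √V̂ = 0.0274583

p̂_st ≈ 0.3888, SE ≈ 0.0275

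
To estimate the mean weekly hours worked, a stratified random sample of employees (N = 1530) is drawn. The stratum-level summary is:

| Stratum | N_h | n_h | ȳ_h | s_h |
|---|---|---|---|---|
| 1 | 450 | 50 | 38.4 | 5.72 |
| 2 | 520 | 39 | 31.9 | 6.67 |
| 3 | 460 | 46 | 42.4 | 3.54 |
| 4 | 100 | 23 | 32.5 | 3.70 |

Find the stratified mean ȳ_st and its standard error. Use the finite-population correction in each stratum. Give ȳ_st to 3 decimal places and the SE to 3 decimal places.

ȳ_st ≈ 37.008, SE ≈ 0.443

ȳ_st = Σ W_h ȳ_h = (450·38.4 + 520·31.9 + 460·42.4 + 100·32.5)/1530 = 37.00784
V̂(ȳ_st) = Σ W_h² (1 − n_h/N_h) s_h²/n_h, with W_h = N_h/N and N = 1530:
  stratum 1: (450/1530)²·(1 − 50/450)·5.72²/50 = 0.0503166
  stratum 2: (520/1530)²·(1 − 39/520)·6.67²/39 = 0.121886
  stratum 3: (460/1530)²·(1 − 46/460)·3.54²/46 = 0.0221628
  stratum 4: (100/1530)²·(1 − 23/100)·3.70²/23 = 0.00195787
V̂(ȳ_st) = 0.196323
SE(ȳ_st) = √0.196323 = 0.443083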